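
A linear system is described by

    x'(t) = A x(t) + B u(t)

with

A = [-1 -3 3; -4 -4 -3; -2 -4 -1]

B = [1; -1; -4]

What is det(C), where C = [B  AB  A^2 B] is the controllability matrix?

-1288

AB = [[-10], [12], [6]]
A^2B = [[-8], [-26], [-34]]
Controllability matrix C = [B  AB  A^2B] = [[1, -10, -8], [-1, 12, -26], [-4, 6, -34]]
Expanding along the first row, det(C) = 1·(12·(-34) - (-26)·6) - (-10)·((-1)·(-34) - (-26)·(-4)) + (-8)·((-1)·6 - 12·(-4)) = 1·(-252) - (-10)·(-70) + (-8)·42 = -1288
Since det(C) ≠ 0, rank(C) = 3 and the system is completely controllable.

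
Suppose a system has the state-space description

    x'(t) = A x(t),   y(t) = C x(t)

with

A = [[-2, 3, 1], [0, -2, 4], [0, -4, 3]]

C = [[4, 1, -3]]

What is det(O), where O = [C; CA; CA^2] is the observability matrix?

6640

CA = [[-8, 22, -1]]
CA^2 = [[16, -64, 77]]
Observability matrix O = [C; CA; CA^2] = [[4, 1, -3], [-8, 22, -1], [16, -64, 77]]
Expanding along the first row, det(O) = 4·(22·77 - (-1)·(-64)) - 1·((-8)·77 - (-1)·16) + (-3)·((-8)·(-64) - 22·16) = 4·1630 - 1·(-600) + (-3)·160 = 6640
Since det(O) ≠ 0, rank(O) = 3 and the system is completely observable.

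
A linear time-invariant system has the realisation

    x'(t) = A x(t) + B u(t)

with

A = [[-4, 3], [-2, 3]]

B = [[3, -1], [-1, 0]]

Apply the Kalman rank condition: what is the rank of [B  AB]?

2

AB = [[-15, 4], [-9, 2]]
Controllability matrix C = [B  AB] = [[3, -1, -15, 4], [-1, 0, -9, 2]]
Take the 2×2 submatrix of C formed by columns 1, 2: [[3, -1], [-1, 0]]. Its determinant is 3·0 - (-1)·(-1) = 0 - 1 = -1 ≠ 0.
So rank(C) ≥ 2; since C has 2 rows, rank(C) = 2.
rank(C) = 2 = n, so the pair (A, B) is completely controllable.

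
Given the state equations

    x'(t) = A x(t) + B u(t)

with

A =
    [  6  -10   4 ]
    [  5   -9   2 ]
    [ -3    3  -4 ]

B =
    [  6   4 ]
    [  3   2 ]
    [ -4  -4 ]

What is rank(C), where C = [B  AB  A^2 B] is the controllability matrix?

AB = [[-10, -12], [-5, -6], [7, 10]]
A^2B = [[18, 28], [9, 14], [-13, -22]]
Controllability matrix C = [B  AB  A^2B] = [[6, 4, -10, -12, 18, 28], [3, 2, -5, -6, 9, 14], [-4, -4, 7, 10, -13, -22]]
The rows r1, r2, r3 of C are linearly dependent: -r1 + 2·r2 = 0 (check each entry), so rank(C) ≤ 2.
The 2×2 minor from rows 1, 3, columns 1, 2 is 6·(-4) - 4·(-4) = -24 - (-16) = -8 ≠ 0, so rank(C) = 2.
rank(C) = 2 < n = 3, so the pair (A, B) is not completely controllable.

2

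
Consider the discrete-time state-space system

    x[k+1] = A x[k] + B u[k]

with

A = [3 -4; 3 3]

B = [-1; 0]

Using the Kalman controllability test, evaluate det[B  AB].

3

AB = [[-3], [-3]]
Controllability matrix C = [B  AB] = [[-1, -3], [0, -3]]
det(C) = (-1)·(-3) - (-3)·0 = 3 - 0 = 3
Since det(C) ≠ 0, rank(C) = 2 and the system is completely controllable.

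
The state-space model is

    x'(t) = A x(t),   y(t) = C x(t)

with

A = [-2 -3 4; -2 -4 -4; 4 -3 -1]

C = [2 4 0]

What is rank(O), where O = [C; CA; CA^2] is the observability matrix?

3

CA = [[-12, -22, -8]]
CA^2 = [[36, 148, 48]]
Observability matrix O = [C; CA; CA^2] = [[2, 4, 0], [-12, -22, -8], [36, 148, 48]]
det(O) = 2·((-22)·48 - (-8)·148) - 4·((-12)·48 - (-8)·36) + 0·((-12)·148 - (-22)·36) = 2·128 - 4·(-288) + 0·(-984) = 1408 ≠ 0, so rank(O) = 3.
rank(O) = 3 = n, so the pair (A, C) is completely observable.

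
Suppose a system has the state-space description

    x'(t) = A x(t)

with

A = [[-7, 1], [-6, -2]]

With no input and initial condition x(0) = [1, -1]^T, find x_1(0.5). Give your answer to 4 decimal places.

det(sI - A) = s^2 - (tr A)s + det A, with tr A = (-7) + (-2) = -9 and det A = (-7)·(-2) - 1·(-6) = 14 - (-6) = 20.
So p(s) = det(sI - A) = s^2 + 9s + 20.
Factor s^2 + 9s + 20: two numbers with sum -9 and product 20 are -4 and -5, so s^2 + 9s + 20 = (s + 4)(s + 5).
Hence p(s) = (s + 4) (s + 5), with roots -5, -4.
The eigenvalues -5, -4 are distinct and real, so A is diagonalisable and x(t) = e^{At} x(0) = V diag(e^{λ_i t}) V^{-1} x(0), where the columns of V are the eigenvectors.
λ = -5: A - (-5)I = [[-2, 1], [-6, 3]]. Row 1 gives (-2)·v1 + 1·v2 = 0, so take v_1 = [1, 2]^T.
λ = -4: A - (-4)I = [[-3, 1], [-6, 2]]. Row 1 gives (-3)·v1 + 1·v2 = 0, so take v_2 = [1, 3]^T.
V = [v_1 v_2] = [[1, 1], [2, 3]] has det V = 1, so V^{-1} = adj(V)/det V = [[3, -1], [-2, 1]].
Modal coordinates z(0) = V^{-1} x(0): 3·1 + (-1)·(-1) = 4; (-2)·1 + 1·(-1) = -3; so z(0) = [4, -3]^T.
x_1(t) = Σ_i (v_i)_1 · z_i(0) · e^{λ_i t} (row 1 of V times the modal terms).
x_1(0.5) = 1·4·e^{-5·0.5} + 1·(-3)·e^{-4·0.5} = 4·0.082085 + (-3)·0.135335 = -0.0777.

-0.0777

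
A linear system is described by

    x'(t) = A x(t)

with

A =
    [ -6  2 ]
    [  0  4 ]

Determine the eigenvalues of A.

det(sI - A) = s^2 - (tr A)s + det A, with tr A = (-6) + 4 = -2 and det A = (-6)·4 - 2·0 = -24 - 0 = -24.
So p(s) = det(sI - A) = s^2 + 2s - 24.
Factor s^2 + 2s - 24: two numbers with sum -2 and product -24 are 4 and -6, so s^2 + 2s - 24 = (s - 4)(s + 6).
Hence p(s) = (s - 4) (s + 6), with roots -6, 4.
At least one eigenvalue has non-negative real part, so the system is not asymptotically stable.

-6, 4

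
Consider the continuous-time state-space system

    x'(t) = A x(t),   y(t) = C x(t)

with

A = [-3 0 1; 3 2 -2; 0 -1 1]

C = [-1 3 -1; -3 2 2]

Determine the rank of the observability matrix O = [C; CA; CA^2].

CA = [[12, 7, -8], [15, 2, -5]]
CA^2 = [[-15, 22, -10], [-39, 9, 6]]
Observability matrix O = [C; CA; CA^2] = [[-1, 3, -1], [-3, 2, 2], [12, 7, -8], [15, 2, -5], [-15, 22, -10], [-39, 9, 6]]
Take the 3×3 submatrix of O formed by rows 1, 2, 3: [[-1, 3, -1], [-3, 2, 2], [12, 7, -8]]. Its determinant is (-1)·(2·(-8) - 2·7) - 3·((-3)·(-8) - 2·12) + (-1)·((-3)·7 - 2·12) = (-1)·(-30) - 3·0 + (-1)·(-45) = 75 ≠ 0.
So rank(O) ≥ 3; since O has 3 columns, rank(O) = 3.
rank(O) = 3 = n, so the pair (A, C) is completely observable.

3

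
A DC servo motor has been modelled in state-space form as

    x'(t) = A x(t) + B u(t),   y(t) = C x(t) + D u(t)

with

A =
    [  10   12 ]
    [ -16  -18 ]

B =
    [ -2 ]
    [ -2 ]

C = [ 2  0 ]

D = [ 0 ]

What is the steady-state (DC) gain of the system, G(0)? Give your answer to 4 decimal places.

G(0) = C(-A)^{-1}B + D = -C A^{-1} B + D.
det A = 12, so A^{-1} = (1/12)·adj(A) = [[-3/2, -1], [4/3, 5/6]]
A^{-1} B = [5, -13/3]^T
C A^{-1} B = 10
G(0) = D - C A^{-1} B = 0 - (10) = -10

-10.0000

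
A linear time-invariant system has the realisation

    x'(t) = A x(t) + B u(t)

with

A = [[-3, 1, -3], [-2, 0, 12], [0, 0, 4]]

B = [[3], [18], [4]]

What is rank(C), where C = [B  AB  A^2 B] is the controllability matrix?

AB = [[-3], [42], [16]]
A^2B = [[3], [198], [64]]
Controllability matrix C = [B  AB  A^2B] = [[3, -3, 3], [18, 42, 198], [4, 16, 64]]
The rows r1, r2, r3 of C are linearly dependent: 2·r1 - r2 + 3·r3 = 0 (check each entry), so rank(C) ≤ 2.
The 2×2 minor from rows 1, 2, columns 1, 2 is 3·42 - (-3)·18 = 126 - (-54) = 180 ≠ 0, so rank(C) = 2.
rank(C) = 2 < n = 3, so the pair (A, B) is not completely controllable.

2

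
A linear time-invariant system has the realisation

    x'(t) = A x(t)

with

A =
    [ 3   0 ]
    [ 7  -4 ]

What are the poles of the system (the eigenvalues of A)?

det(sI - A) = s^2 - (tr A)s + det A, with tr A = 3 + (-4) = -1 and det A = 3·(-4) - 0·7 = -12 - 0 = -12.
So p(s) = det(sI - A) = s^2 + s - 12.
Factor s^2 + s - 12: two numbers with sum -1 and product -12 are 3 and -4, so s^2 + s - 12 = (s - 3)(s + 4).
Hence p(s) = (s - 3) (s + 4), with roots -4, 3.
At least one eigenvalue has non-negative real part, so the system is not asymptotically stable.

-4, 3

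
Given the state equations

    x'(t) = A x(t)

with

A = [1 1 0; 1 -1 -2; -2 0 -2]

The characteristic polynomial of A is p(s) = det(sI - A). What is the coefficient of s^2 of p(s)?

Expand det(sI - A) for the 3×3 matrix.
p(s) = s^3 + 2s^2 - 2s - 8.
(Check: constant term = det(-A) = (-1)^3 det A = -8; coefficient of s^2 = -tr A = 2.)
The coefficient of s^2 is 2.

2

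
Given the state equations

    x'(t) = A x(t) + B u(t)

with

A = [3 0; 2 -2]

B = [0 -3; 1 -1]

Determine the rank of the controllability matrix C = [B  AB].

AB = [[0, -9], [-2, -4]]
Controllability matrix C = [B  AB] = [[0, -3, 0, -9], [1, -1, -2, -4]]
Take the 2×2 submatrix of C formed by columns 1, 2: [[0, -3], [1, -1]]. Its determinant is 0·(-1) - (-3)·1 = 0 - (-3) = 3 ≠ 0.
So rank(C) ≥ 2; since C has 2 rows, rank(C) = 2.
rank(C) = 2 = n, so the pair (A, B) is completely controllable.

2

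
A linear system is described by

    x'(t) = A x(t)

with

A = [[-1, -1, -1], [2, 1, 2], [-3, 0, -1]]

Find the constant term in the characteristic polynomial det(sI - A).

-2

Expand det(sI - A) for the 3×3 matrix.
p(s) = s^3 + s^2 - 2s - 2.
(Check: constant term = det(-A) = (-1)^3 det A = -2; coefficient of s^2 = -tr A = 1.)
The constant term is -2.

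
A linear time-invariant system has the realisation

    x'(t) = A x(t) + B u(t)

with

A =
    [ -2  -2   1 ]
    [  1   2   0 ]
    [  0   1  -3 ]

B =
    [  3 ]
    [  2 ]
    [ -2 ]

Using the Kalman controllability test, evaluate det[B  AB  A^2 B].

AB = [[-12], [7], [8]]
A^2B = [[18], [2], [-17]]
Controllability matrix C = [B  AB  A^2B] = [[3, -12, 18], [2, 7, 2], [-2, 8, -17]]
Expanding along the first row, det(C) = 3·(7·(-17) - 2·8) - (-12)·(2·(-17) - 2·(-2)) + 18·(2·8 - 7·(-2)) = 3·(-135) - (-12)·(-30) + 18·30 = -225
Since det(C) ≠ 0, rank(C) = 3 and the system is completely controllable.

-225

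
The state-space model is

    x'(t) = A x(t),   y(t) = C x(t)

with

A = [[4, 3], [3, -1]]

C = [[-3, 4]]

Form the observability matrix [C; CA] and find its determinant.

CA = [[0, -13]]
Observability matrix O = [C; CA] = [[-3, 4], [0, -13]]
det(O) = (-3)·(-13) - 4·0 = 39 - 0 = 39
Since det(O) ≠ 0, rank(O) = 2 and the system is completely observable.

39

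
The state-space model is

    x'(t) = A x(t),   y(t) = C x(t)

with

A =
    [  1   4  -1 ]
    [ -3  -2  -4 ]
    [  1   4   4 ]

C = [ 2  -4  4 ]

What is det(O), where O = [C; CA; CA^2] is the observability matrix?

CA = [[18, 32, 30]]
CA^2 = [[-48, 128, -26]]
Observability matrix O = [C; CA; CA^2] = [[2, -4, 4], [18, 32, 30], [-48, 128, -26]]
Expanding along the first row, det(O) = 2·(32·(-26) - 30·128) - (-4)·(18·(-26) - 30·(-48)) + 4·(18·128 - 32·(-48)) = 2·(-4672) - (-4)·972 + 4·3840 = 9904
Since det(O) ≠ 0, rank(O) = 3 and the system is completely observable.

9904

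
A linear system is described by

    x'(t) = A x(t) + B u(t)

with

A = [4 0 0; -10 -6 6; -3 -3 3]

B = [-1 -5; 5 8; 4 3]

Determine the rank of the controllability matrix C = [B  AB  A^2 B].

AB = [[-4, -20], [4, 20], [0, 0]]
A^2B = [[-16, -80], [16, 80], [0, 0]]
Controllability matrix C = [B  AB  A^2B] = [[-1, -5, -4, -20, -16, -80], [5, 8, 4, 20, 16, 80], [4, 3, 0, 0, 0, 0]]
The rows r1, r2, r3 of C are linearly dependent: -r1 - r2 + r3 = 0 (check each entry), so rank(C) ≤ 2.
The 2×2 minor from rows 1, 2, columns 1, 2 is (-1)·8 - (-5)·5 = -8 - (-25) = 17 ≠ 0, so rank(C) = 2.
rank(C) = 2 < n = 3, so the pair (A, B) is not completely controllable.

2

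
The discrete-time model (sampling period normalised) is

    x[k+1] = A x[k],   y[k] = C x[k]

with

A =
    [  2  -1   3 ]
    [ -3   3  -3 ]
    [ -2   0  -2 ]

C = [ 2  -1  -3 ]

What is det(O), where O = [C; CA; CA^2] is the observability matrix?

1674

CA = [[13, -5, 15]]
CA^2 = [[11, -28, 24]]
Observability matrix O = [C; CA; CA^2] = [[2, -1, -3], [13, -5, 15], [11, -28, 24]]
Expanding along the first row, det(O) = 2·((-5)·24 - 15·(-28)) - (-1)·(13·24 - 15·11) + (-3)·(13·(-28) - (-5)·11) = 2·300 - (-1)·147 + (-3)·(-309) = 1674
Since det(O) ≠ 0, rank(O) = 3 and the system is completely observable.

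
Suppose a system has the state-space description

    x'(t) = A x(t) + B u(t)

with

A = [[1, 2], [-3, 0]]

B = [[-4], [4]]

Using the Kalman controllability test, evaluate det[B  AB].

AB = [[4], [12]]
Controllability matrix C = [B  AB] = [[-4, 4], [4, 12]]
det(C) = (-4)·12 - 4·4 = -48 - 16 = -64
Since det(C) ≠ 0, rank(C) = 2 and the system is completely controllable.

-64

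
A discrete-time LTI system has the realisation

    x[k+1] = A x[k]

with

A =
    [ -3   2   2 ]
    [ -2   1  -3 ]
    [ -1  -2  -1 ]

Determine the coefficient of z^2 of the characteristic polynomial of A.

3

Expand det(zI - A) for the 3×3 matrix.
p(z) = z^3 + 3z^2 - z - 33.
(Check: constant term = det(-A) = (-1)^3 det A = -33; coefficient of z^2 = -tr A = 3.)
The coefficient of z^2 is 3.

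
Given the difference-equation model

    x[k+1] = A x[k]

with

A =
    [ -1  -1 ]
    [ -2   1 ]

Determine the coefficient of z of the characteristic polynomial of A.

0

For a 2×2 matrix, det(zI - A) = z^2 - (tr A)z + det A.
tr A = 0, det A = -3.
So p(z) = z^2 - 3.
The coefficient of z is 0.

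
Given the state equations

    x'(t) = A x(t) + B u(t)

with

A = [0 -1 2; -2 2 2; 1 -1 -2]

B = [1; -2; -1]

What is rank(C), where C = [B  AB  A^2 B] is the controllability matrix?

AB = [[0], [-8], [5]]
A^2B = [[18], [-6], [-2]]
Controllability matrix C = [B  AB  A^2B] = [[1, 0, 18], [-2, -8, -6], [-1, 5, -2]]
det(C) = 1·((-8)·(-2) - (-6)·5) - 0·((-2)·(-2) - (-6)·(-1)) + 18·((-2)·5 - (-8)·(-1)) = 1·46 - 0·(-2) + 18·(-18) = -278 ≠ 0, so rank(C) = 3.
rank(C) = 3 = n, so the pair (A, B) is completely controllable.

3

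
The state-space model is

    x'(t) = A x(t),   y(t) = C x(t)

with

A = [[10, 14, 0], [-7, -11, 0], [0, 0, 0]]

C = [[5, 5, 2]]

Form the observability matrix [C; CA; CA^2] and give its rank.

2

CA = [[15, 15, 0]]
CA^2 = [[45, 45, 0]]
Observability matrix O = [C; CA; CA^2] = [[5, 5, 2], [15, 15, 0], [45, 45, 0]]
The columns c1, c2, c3 of O are linearly dependent: -c1 + c2 = 0 (check each entry), so rank(O) ≤ 2.
The 2×2 minor from rows 1, 2, columns 1, 3 is 5·0 - 2·15 = 0 - 30 = -30 ≠ 0, so rank(O) = 2.
rank(O) = 2 < n = 3, so the pair (A, C) is not completely observable.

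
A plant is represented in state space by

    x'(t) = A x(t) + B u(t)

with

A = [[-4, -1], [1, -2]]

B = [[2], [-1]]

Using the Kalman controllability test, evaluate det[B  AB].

1

AB = [[-7], [4]]
Controllability matrix C = [B  AB] = [[2, -7], [-1, 4]]
det(C) = 2·4 - (-7)·(-1) = 8 - 7 = 1
Since det(C) ≠ 0, rank(C) = 2 and the system is completely controllable.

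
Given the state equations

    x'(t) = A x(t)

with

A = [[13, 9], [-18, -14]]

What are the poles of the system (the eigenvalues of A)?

-5, 4

det(sI - A) = s^2 - (tr A)s + det A, with tr A = 13 + (-14) = -1 and det A = 13·(-14) - 9·(-18) = -182 - (-162) = -20.
So p(s) = det(sI - A) = s^2 + s - 20.
Factor s^2 + s - 20: two numbers with sum -1 and product -20 are 4 and -5, so s^2 + s - 20 = (s - 4)(s + 5).
Hence p(s) = (s - 4) (s + 5), with roots -5, 4.
At least one eigenvalue has non-negative real part, so the system is not asymptotically stable.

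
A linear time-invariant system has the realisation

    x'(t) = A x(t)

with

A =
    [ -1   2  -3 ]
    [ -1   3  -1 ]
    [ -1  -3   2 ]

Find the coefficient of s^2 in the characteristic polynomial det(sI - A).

Expand det(sI - A) for the 3×3 matrix.
p(s) = s^3 - 4s^2 - 3s + 15.
(Check: constant term = det(-A) = (-1)^3 det A = 15; coefficient of s^2 = -tr A = -4.)
The coefficient of s^2 is -4.

-4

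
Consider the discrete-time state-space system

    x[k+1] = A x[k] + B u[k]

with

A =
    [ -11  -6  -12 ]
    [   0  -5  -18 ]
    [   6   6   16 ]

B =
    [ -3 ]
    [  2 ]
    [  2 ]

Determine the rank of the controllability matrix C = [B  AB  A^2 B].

2

AB = [[-3], [-46], [26]]
A^2B = [[-3], [-238], [122]]
Controllability matrix C = [B  AB  A^2B] = [[-3, -3, -3], [2, -46, -238], [2, 26, 122]]
The rows r1, r2, r3 of C are linearly dependent: 2·r1 + r2 + 2·r3 = 0 (check each entry), so rank(C) ≤ 2.
The 2×2 minor from rows 1, 2, columns 1, 2 is (-3)·(-46) - (-3)·2 = 138 - (-6) = 144 ≠ 0, so rank(C) = 2.
rank(C) = 2 < n = 3, so the pair (A, B) is not completely controllable.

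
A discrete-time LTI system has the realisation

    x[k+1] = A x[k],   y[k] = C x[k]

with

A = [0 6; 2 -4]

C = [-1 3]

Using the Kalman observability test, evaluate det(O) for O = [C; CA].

0

CA = [[6, -18]]
Observability matrix O = [C; CA] = [[-1, 3], [6, -18]]
det(O) = (-1)·(-18) - 3·6 = 18 - 18 = 0
Since det(O) = 0, rank(O) < 2 and the system is not completely observable.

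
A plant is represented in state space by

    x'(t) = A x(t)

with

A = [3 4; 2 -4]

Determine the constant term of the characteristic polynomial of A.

For a 2×2 matrix, det(sI - A) = s^2 - (tr A)s + det A.
tr A = -1, det A = -20.
So p(s) = s^2 + s - 20.
The constant term is -20.

-20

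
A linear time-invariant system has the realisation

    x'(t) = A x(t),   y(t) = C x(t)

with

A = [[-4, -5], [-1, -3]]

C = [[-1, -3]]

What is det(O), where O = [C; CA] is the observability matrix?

CA = [[7, 14]]
Observability matrix O = [C; CA] = [[-1, -3], [7, 14]]
det(O) = (-1)·14 - (-3)·7 = -14 - (-21) = 7
Since det(O) ≠ 0, rank(O) = 2 and the system is completely observable.

7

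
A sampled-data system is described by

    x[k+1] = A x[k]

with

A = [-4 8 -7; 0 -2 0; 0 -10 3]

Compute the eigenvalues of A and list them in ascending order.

det(zI - A) = z^3 - (tr A)z^2 + (M11 + M22 + M33)z - det A, where Mii is the 2×2 principal minor of A obtained by deleting row i and column i.
tr A = (-4) + (-2) + 3 = -3; M11 = (-2)·3 - 0·(-10) = -6 - 0 = -6; M22 = (-4)·3 - (-7)·0 = -12 - 0 = -12; M33 = (-4)·(-2) - 8·0 = 8 - 0 = 8; sum of minors = -10.
det A = (-4)·((-2)·3 - 0·(-10)) - 8·(0·3 - 0·0) + (-7)·(0·(-10) - (-2)·0) = (-4)·(-6) - 8·0 + (-7)·0 = 24.
So p(z) = det(zI - A) = z^3 + 3z^2 - 10z - 24.
Rational-root test: any integer root divides -24. Testing small divisors, z = -2 works: p(-2) = -8 + 12 + 20 + (-24) = 0, so (z + 2) is a factor.
Dividing, p(z) = (z + 2)(z^2 + z - 12).
Factor z^2 + z - 12: two numbers with sum -1 and product -12 are 3 and -4, so z^2 + z - 12 = (z - 3)(z + 4).
Hence p(z) = (z - 3) (z + 2) (z + 4), with roots -4, -2, 3.

-4, -2, 3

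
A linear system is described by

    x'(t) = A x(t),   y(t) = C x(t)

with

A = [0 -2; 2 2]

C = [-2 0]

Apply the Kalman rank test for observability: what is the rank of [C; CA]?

2

CA = [[0, 4]]
Observability matrix O = [C; CA] = [[-2, 0], [0, 4]]
det(O) = (-2)·4 - 0·0 = -8 - 0 = -8 ≠ 0, so rank(O) = 2.
rank(O) = 2 = n, so the pair (A, C) is completely observable.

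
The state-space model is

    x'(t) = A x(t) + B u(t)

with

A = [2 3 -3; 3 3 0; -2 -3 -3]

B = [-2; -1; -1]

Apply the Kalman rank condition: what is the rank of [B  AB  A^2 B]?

AB = [[-4], [-9], [10]]
A^2B = [[-65], [-39], [5]]
Controllability matrix C = [B  AB  A^2B] = [[-2, -4, -65], [-1, -9, -39], [-1, 10, 5]]
det(C) = (-2)·((-9)·5 - (-39)·10) - (-4)·((-1)·5 - (-39)·(-1)) + (-65)·((-1)·10 - (-9)·(-1)) = (-2)·345 - (-4)·(-44) + (-65)·(-19) = 369 ≠ 0, so rank(C) = 3.
rank(C) = 3 = n, so the pair (A, B) is completely controllable.

3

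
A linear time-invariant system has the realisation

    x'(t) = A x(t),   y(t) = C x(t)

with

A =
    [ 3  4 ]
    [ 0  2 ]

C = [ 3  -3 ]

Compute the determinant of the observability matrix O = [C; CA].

45

CA = [[9, 6]]
Observability matrix O = [C; CA] = [[3, -3], [9, 6]]
det(O) = 3·6 - (-3)·9 = 18 - (-27) = 45
Since det(O) ≠ 0, rank(O) = 2 and the system is completely observable.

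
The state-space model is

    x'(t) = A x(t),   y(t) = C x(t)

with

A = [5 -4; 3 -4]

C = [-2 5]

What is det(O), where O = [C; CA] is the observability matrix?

CA = [[5, -12]]
Observability matrix O = [C; CA] = [[-2, 5], [5, -12]]
det(O) = (-2)·(-12) - 5·5 = 24 - 25 = -1
Since det(O) ≠ 0, rank(O) = 2 and the system is completely observable.

-1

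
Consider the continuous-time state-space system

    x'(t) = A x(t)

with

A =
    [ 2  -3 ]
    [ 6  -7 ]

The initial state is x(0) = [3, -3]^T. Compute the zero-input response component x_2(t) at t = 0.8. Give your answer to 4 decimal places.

det(sI - A) = s^2 - (tr A)s + det A, with tr A = 2 + (-7) = -5 and det A = 2·(-7) - (-3)·6 = -14 - (-18) = 4.
So p(s) = det(sI - A) = s^2 + 5s + 4.
Factor s^2 + 5s + 4: two numbers with sum -5 and product 4 are -1 and -4, so s^2 + 5s + 4 = (s + 1)(s + 4).
Hence p(s) = (s + 1) (s + 4), with roots -4, -1.
The eigenvalues -4, -1 are distinct and real, so A is diagonalisable and x(t) = e^{At} x(0) = V diag(e^{λ_i t}) V^{-1} x(0), where the columns of V are the eigenvectors.
λ = -4: A - (-4)I = [[6, -3], [6, -3]]. Row 1 gives 6·v1 + (-3)·v2 = 0, so take v_1 = [1, 2]^T.
λ = -1: A - (-1)I = [[3, -3], [6, -6]]. Row 1 gives 3·v1 + (-3)·v2 = 0, so take v_2 = [-1, -1]^T.
V = [v_1 v_2] = [[1, -1], [2, -1]] has det V = 1, so V^{-1} = adj(V)/det V = [[-1, 1], [-2, 1]].
Modal coordinates z(0) = V^{-1} x(0): (-1)·3 + 1·(-3) = -6; (-2)·3 + 1·(-3) = -9; so z(0) = [-6, -9]^T.
x_2(t) = Σ_i (v_i)_2 · z_i(0) · e^{λ_i t} (row 2 of V times the modal terms).
x_2(0.8) = 2·(-6)·e^{-4·0.8} + (-1)·(-9)·e^{-1·0.8} = (-12)·0.040762 + 9·0.449329 = 3.5548.

3.5548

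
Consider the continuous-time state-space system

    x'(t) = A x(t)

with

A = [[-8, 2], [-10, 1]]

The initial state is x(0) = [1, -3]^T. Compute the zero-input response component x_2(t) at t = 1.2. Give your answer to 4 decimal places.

det(sI - A) = s^2 - (tr A)s + det A, with tr A = (-8) + 1 = -7 and det A = (-8)·1 - 2·(-10) = -8 - (-20) = 12.
So p(s) = det(sI - A) = s^2 + 7s + 12.
Factor s^2 + 7s + 12: two numbers with sum -7 and product 12 are -3 and -4, so s^2 + 7s + 12 = (s + 3)(s + 4).
Hence p(s) = (s + 3) (s + 4), with roots -4, -3.
The eigenvalues -4, -3 are distinct and real, so A is diagonalisable and x(t) = e^{At} x(0) = V diag(e^{λ_i t}) V^{-1} x(0), where the columns of V are the eigenvectors.
λ = -4: A - (-4)I = [[-4, 2], [-10, 5]]. Row 1 gives (-4)·v1 + 2·v2 = 0, so take v_1 = [1, 2]^T.
λ = -3: A - (-3)I = [[-5, 2], [-10, 4]]. Row 1 gives (-5)·v1 + 2·v2 = 0, so take v_2 = [2, 5]^T.
V = [v_1 v_2] = [[1, 2], [2, 5]] has det V = 1, so V^{-1} = adj(V)/det V = [[5, -2], [-2, 1]].
Modal coordinates z(0) = V^{-1} x(0): 5·1 + (-2)·(-3) = 11; (-2)·1 + 1·(-3) = -5; so z(0) = [11, -5]^T.
x_2(t) = Σ_i (v_i)_2 · z_i(0) · e^{λ_i t} (row 2 of V times the modal terms).
x_2(1.2) = 2·11·e^{-4·1.2} + 5·(-5)·e^{-3·1.2} = 22·0.008230 + (-25)·0.027324 = -0.5020.

-0.5020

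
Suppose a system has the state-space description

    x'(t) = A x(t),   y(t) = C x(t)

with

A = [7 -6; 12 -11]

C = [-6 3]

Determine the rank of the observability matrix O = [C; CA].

CA = [[-6, 3]]
Observability matrix O = [C; CA] = [[-6, 3], [-6, 3]]
Every row of O is a scalar multiple of row 1 = [-6, 3] (multipliers 1, 1), so the rows span a one-dimensional space.
O ≠ 0, hence rank(O) = 1.
rank(O) = 1 < n = 2, so the pair (A, C) is not completely observable.

1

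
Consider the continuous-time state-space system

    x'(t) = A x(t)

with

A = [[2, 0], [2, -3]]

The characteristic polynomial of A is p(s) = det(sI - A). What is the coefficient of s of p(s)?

For a 2×2 matrix, det(sI - A) = s^2 - (tr A)s + det A.
tr A = -1, det A = -6.
So p(s) = s^2 + s - 6.
The coefficient of s is 1.

1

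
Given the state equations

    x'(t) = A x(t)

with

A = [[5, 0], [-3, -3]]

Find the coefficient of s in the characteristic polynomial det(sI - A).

For a 2×2 matrix, det(sI - A) = s^2 - (tr A)s + det A.
tr A = 2, det A = -15.
So p(s) = s^2 - 2s - 15.
The coefficient of s is -2.

-2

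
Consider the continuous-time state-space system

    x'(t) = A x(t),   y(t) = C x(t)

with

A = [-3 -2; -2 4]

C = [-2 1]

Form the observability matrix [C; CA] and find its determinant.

-20

CA = [[4, 8]]
Observability matrix O = [C; CA] = [[-2, 1], [4, 8]]
det(O) = (-2)·8 - 1·4 = -16 - 4 = -20
Since det(O) ≠ 0, rank(O) = 2 and the system is completely observable.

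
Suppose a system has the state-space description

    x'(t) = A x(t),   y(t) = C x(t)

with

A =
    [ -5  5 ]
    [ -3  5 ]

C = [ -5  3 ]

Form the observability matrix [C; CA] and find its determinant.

CA = [[16, -10]]
Observability matrix O = [C; CA] = [[-5, 3], [16, -10]]
det(O) = (-5)·(-10) - 3·16 = 50 - 48 = 2
Since det(O) ≠ 0, rank(O) = 2 and the system is completely observable.

2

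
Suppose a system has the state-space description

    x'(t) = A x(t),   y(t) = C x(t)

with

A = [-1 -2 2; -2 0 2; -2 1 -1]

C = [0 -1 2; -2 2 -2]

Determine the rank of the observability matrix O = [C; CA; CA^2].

CA = [[-2, 2, -4], [2, 2, 2]]
CA^2 = [[6, 0, 4], [-10, -2, 6]]
Observability matrix O = [C; CA; CA^2] = [[0, -1, 2], [-2, 2, -2], [-2, 2, -4], [2, 2, 2], [6, 0, 4], [-10, -2, 6]]
Take the 3×3 submatrix of O formed by rows 1, 2, 3: [[0, -1, 2], [-2, 2, -2], [-2, 2, -4]]. Its determinant is 0·(2·(-4) - (-2)·2) - (-1)·((-2)·(-4) - (-2)·(-2)) + 2·((-2)·2 - 2·(-2)) = 0·(-4) - (-1)·4 + 2·0 = 4 ≠ 0.
So rank(O) ≥ 3; since O has 3 columns, rank(O) = 3.
rank(O) = 3 = n, so the pair (A, C) is completely observable.

3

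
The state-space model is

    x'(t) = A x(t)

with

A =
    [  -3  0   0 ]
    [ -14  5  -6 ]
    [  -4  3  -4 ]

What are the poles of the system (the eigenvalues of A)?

-3, -1, 2

det(sI - A) = s^3 - (tr A)s^2 + (M11 + M22 + M33)s - det A, where Mii is the 2×2 principal minor of A obtained by deleting row i and column i.
tr A = (-3) + 5 + (-4) = -2; M11 = 5·(-4) - (-6)·3 = -20 - (-18) = -2; M22 = (-3)·(-4) - 0·(-4) = 12 - 0 = 12; M33 = (-3)·5 - 0·(-14) = -15 - 0 = -15; sum of minors = -5.
det A = (-3)·(5·(-4) - (-6)·3) - 0·((-14)·(-4) - (-6)·(-4)) + 0·((-14)·3 - 5·(-4)) = (-3)·(-2) - 0·32 + 0·(-22) = 6.
So p(s) = det(sI - A) = s^3 + 2s^2 - 5s - 6.
Rational-root test: any integer root divides -6. Testing small divisors, s = -1 works: p(-1) = -1 + 2 + 5 + (-6) = 0, so (s + 1) is a factor.
Dividing, p(s) = (s + 1)(s^2 + s - 6).
Factor s^2 + s - 6: two numbers with sum -1 and product -6 are 2 and -3, so s^2 + s - 6 = (s - 2)(s + 3).
Hence p(s) = (s - 2) (s + 1) (s + 3), with roots -3, -1, 2.
At least one eigenvalue has non-negative real part, so the system is not asymptotically stable.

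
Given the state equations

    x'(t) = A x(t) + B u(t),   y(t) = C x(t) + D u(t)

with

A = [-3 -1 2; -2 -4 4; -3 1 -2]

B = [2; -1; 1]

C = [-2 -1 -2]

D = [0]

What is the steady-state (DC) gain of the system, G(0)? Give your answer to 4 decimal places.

2.5000

G(0) = C(-A)^{-1}B + D = -C A^{-1} B + D.
det A = -24, so A^{-1} = (1/-24)·adj(A) = [[-1/6, 0, -1/6], [2/3, -1/2, -1/3], [7/12, -1/4, -5/12]]
A^{-1} B = [-1/2, 3/2, 1]^T
C A^{-1} B = -5/2
G(0) = D - C A^{-1} B = 0 - (-5/2) = 5/2 ≈ 2.5000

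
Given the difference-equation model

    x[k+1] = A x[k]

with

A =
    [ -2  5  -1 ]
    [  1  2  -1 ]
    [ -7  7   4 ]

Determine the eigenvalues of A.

-3, 3, 4

det(zI - A) = z^3 - (tr A)z^2 + (M11 + M22 + M33)z - det A, where Mii is the 2×2 principal minor of A obtained by deleting row i and column i.
tr A = (-2) + 2 + 4 = 4; M11 = 2·4 - (-1)·7 = 8 - (-7) = 15; M22 = (-2)·4 - (-1)·(-7) = -8 - 7 = -15; M33 = (-2)·2 - 5·1 = -4 - 5 = -9; sum of minors = -9.
det A = (-2)·(2·4 - (-1)·7) - 5·(1·4 - (-1)·(-7)) + (-1)·(1·7 - 2·(-7)) = (-2)·15 - 5·(-3) + (-1)·21 = -36.
So p(z) = det(zI - A) = z^3 - 4z^2 - 9z + 36.
Rational-root test: any integer root divides 36. Testing small divisors, z = -3 works: p(-3) = -27 + (-36) + 27 + 36 = 0, so (z + 3) is a factor.
Dividing, p(z) = (z + 3)(z^2 - 7z + 12).
Factor z^2 - 7z + 12: two numbers with sum 7 and product 12 are 4 and 3, so z^2 - 7z + 12 = (z - 4)(z - 3).
Hence p(z) = (z - 4) (z - 3) (z + 3), with roots -3, 3, 4.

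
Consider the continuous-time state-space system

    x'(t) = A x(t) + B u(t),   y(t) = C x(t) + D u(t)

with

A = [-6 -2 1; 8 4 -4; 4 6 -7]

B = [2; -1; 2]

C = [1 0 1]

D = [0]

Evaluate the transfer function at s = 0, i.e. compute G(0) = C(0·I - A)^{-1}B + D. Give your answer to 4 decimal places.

1.1667

G(0) = C(-A)^{-1}B + D = -C A^{-1} B + D.
det A = -24, so A^{-1} = (1/-24)·adj(A) = [[1/6, 1/3, -1/6], [-5/3, -19/12, 2/3], [-4/3, -7/6, 1/3]]
A^{-1} B = [-1/3, -5/12, -5/6]^T
C A^{-1} B = -7/6
G(0) = D - C A^{-1} B = 0 - (-7/6) = 7/6 ≈ 1.1667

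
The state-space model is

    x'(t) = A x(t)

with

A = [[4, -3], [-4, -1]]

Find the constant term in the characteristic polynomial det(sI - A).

-16

For a 2×2 matrix, det(sI - A) = s^2 - (tr A)s + det A.
tr A = 3, det A = -16.
So p(s) = s^2 - 3s - 16.
The constant term is -16.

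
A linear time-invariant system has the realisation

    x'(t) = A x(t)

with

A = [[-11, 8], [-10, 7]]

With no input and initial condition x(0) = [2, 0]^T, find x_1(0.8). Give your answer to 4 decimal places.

-2.6875

det(sI - A) = s^2 - (tr A)s + det A, with tr A = (-11) + 7 = -4 and det A = (-11)·7 - 8·(-10) = -77 - (-80) = 3.
So p(s) = det(sI - A) = s^2 + 4s + 3.
Factor s^2 + 4s + 3: two numbers with sum -4 and product 3 are -1 and -3, so s^2 + 4s + 3 = (s + 1)(s + 3).
Hence p(s) = (s + 1) (s + 3), with roots -3, -1.
The eigenvalues -3, -1 are distinct and real, so A is diagonalisable and x(t) = e^{At} x(0) = V diag(e^{λ_i t}) V^{-1} x(0), where the columns of V are the eigenvectors.
λ = -3: A - (-3)I = [[-8, 8], [-10, 10]]. Row 1 gives (-8)·v1 + 8·v2 = 0, so take v_1 = [1, 1]^T.
λ = -1: A - (-1)I = [[-10, 8], [-10, 8]]. Row 1 gives (-10)·v1 + 8·v2 = 0, so take v_2 = [4, 5]^T.
V = [v_1 v_2] = [[1, 4], [1, 5]] has det V = 1, so V^{-1} = adj(V)/det V = [[5, -4], [-1, 1]].
Modal coordinates z(0) = V^{-1} x(0): 5·2 + (-4)·0 = 10; (-1)·2 + 1·0 = -2; so z(0) = [10, -2]^T.
x_1(t) = Σ_i (v_i)_1 · z_i(0) · e^{λ_i t} (row 1 of V times the modal terms).
x_1(0.8) = 1·10·e^{-3·0.8} + 4·(-2)·e^{-1·0.8} = 10·0.090718 + (-8)·0.449329 = -2.6875.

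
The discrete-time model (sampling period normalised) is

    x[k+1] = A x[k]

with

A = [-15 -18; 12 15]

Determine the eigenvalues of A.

-3, 3

det(zI - A) = z^2 - (tr A)z + det A, with tr A = (-15) + 15 = 0 and det A = (-15)·15 - (-18)·12 = -225 - (-216) = -9.
So p(z) = det(zI - A) = z^2 - 9.
Factor z^2 - 9: two numbers with sum 0 and product -9 are 3 and -3, so z^2 - 9 = (z - 3)(z + 3).
Hence p(z) = (z - 3) (z + 3), with roots -3, 3.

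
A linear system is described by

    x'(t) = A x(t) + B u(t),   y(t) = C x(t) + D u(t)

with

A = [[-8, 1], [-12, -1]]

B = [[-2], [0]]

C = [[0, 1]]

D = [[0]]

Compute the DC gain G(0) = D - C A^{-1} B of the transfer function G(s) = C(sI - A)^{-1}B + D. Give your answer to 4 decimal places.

G(0) = C(-A)^{-1}B + D = -C A^{-1} B + D.
det A = 20, so A^{-1} = (1/20)·adj(A) = [[-1/20, -1/20], [3/5, -2/5]]
A^{-1} B = [1/10, -6/5]^T
C A^{-1} B = -6/5
G(0) = D - C A^{-1} B = 0 - (-6/5) = 6/5 ≈ 1.2000

1.2000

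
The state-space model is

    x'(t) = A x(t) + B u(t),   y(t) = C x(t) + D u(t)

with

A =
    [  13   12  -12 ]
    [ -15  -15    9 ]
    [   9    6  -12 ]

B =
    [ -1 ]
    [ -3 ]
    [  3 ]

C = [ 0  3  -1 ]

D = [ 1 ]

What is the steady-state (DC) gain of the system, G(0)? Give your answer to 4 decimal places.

G(0) = C(-A)^{-1}B + D = -C A^{-1} B + D.
det A = -90, so A^{-1} = (1/-90)·adj(A) = [[-7/5, -4/5, 4/5], [11/10, 8/15, -7/10], [-1/2, -1/3, 1/6]]
A^{-1} B = [31/5, -24/5, 2]^T
C A^{-1} B = -82/5
G(0) = D - C A^{-1} B = 1 - (-82/5) = 87/5 ≈ 17.4000

17.4000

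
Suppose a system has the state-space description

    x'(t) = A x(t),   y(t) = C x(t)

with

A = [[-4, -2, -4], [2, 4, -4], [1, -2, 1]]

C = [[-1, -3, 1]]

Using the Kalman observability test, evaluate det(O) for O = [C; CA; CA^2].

-542

CA = [[-1, -12, 17]]
CA^2 = [[-3, -80, 69]]
Observability matrix O = [C; CA; CA^2] = [[-1, -3, 1], [-1, -12, 17], [-3, -80, 69]]
Expanding along the first row, det(O) = (-1)·((-12)·69 - 17·(-80)) - (-3)·((-1)·69 - 17·(-3)) + 1·((-1)·(-80) - (-12)·(-3)) = (-1)·532 - (-3)·(-18) + 1·44 = -542
Since det(O) ≠ 0, rank(O) = 3 and the system is completely observable.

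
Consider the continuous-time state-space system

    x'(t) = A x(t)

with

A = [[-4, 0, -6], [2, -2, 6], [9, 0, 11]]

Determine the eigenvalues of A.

-2, 2, 5

det(sI - A) = s^3 - (tr A)s^2 + (M11 + M22 + M33)s - det A, where Mii is the 2×2 principal minor of A obtained by deleting row i and column i.
tr A = (-4) + (-2) + 11 = 5; M11 = (-2)·11 - 6·0 = -22 - 0 = -22; M22 = (-4)·11 - (-6)·9 = -44 - (-54) = 10; M33 = (-4)·(-2) - 0·2 = 8 - 0 = 8; sum of minors = -4.
det A = (-4)·((-2)·11 - 6·0) - 0·(2·11 - 6·9) + (-6)·(2·0 - (-2)·9) = (-4)·(-22) - 0·(-32) + (-6)·18 = -20.
So p(s) = det(sI - A) = s^3 - 5s^2 - 4s + 20.
Rational-root test: any integer root divides 20. Testing small divisors, s = -2 works: p(-2) = -8 + (-20) + 8 + 20 = 0, so (s + 2) is a factor.
Dividing, p(s) = (s + 2)(s^2 - 7s + 10).
Factor s^2 - 7s + 10: two numbers with sum 7 and product 10 are 5 and 2, so s^2 - 7s + 10 = (s - 5)(s - 2).
Hence p(s) = (s - 5) (s - 2) (s + 2), with roots -2, 2, 5.
At least one eigenvalue has non-negative real part, so the system is not asymptotically stable.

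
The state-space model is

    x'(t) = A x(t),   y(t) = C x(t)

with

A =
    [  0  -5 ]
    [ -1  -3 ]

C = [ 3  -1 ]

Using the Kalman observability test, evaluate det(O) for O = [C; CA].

-35

CA = [[1, -12]]
Observability matrix O = [C; CA] = [[3, -1], [1, -12]]
det(O) = 3·(-12) - (-1)·1 = -36 - (-1) = -35
Since det(O) ≠ 0, rank(O) = 2 and the system is completely observable.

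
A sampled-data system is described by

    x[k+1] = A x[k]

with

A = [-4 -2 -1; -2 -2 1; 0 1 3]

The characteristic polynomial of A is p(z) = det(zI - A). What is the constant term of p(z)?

Expand det(zI - A) for the 3×3 matrix.
p(z) = z^3 + 3z^2 - 15z - 18.
(Check: constant term = det(-A) = (-1)^3 det A = -18; coefficient of z^2 = -tr A = 3.)
The constant term is -18.

-18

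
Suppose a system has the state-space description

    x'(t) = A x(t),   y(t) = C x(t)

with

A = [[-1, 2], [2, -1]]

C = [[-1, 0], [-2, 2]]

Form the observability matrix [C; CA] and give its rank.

CA = [[1, -2], [6, -6]]
Observability matrix O = [C; CA] = [[-1, 0], [-2, 2], [1, -2], [6, -6]]
Take the 2×2 submatrix of O formed by rows 1, 2: [[-1, 0], [-2, 2]]. Its determinant is (-1)·2 - 0·(-2) = -2 - 0 = -2 ≠ 0.
So rank(O) ≥ 2; since O has 2 columns, rank(O) = 2.
rank(O) = 2 = n, so the pair (A, C) is completely observable.

2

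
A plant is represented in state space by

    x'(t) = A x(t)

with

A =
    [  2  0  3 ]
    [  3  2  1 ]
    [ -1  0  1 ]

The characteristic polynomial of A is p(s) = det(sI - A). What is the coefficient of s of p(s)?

Expand det(sI - A) for the 3×3 matrix.
p(s) = s^3 - 5s^2 + 11s - 10.
(Check: constant term = det(-A) = (-1)^3 det A = -10; coefficient of s^2 = -tr A = -5.)
The coefficient of s is 11.

11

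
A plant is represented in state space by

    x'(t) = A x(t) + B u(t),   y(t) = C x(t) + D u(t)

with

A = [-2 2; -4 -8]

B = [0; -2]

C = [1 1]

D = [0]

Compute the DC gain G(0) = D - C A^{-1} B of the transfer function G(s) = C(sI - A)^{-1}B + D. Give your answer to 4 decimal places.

G(0) = C(-A)^{-1}B + D = -C A^{-1} B + D.
det A = 24, so A^{-1} = (1/24)·adj(A) = [[-1/3, -1/12], [1/6, -1/12]]
A^{-1} B = [1/6, 1/6]^T
C A^{-1} B = 1/3
G(0) = D - C A^{-1} B = 0 - (1/3) = -1/3 ≈ -0.3333

-0.3333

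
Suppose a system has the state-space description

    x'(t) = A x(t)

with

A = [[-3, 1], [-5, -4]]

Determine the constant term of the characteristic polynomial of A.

17

For a 2×2 matrix, det(sI - A) = s^2 - (tr A)s + det A.
tr A = -7, det A = 17.
So p(s) = s^2 + 7s + 17.
The constant term is 17.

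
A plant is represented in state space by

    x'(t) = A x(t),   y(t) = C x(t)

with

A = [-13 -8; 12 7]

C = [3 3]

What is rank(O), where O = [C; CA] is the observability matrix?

1

CA = [[-3, -3]]
Observability matrix O = [C; CA] = [[3, 3], [-3, -3]]
Every row of O is a scalar multiple of row 1 = [3, 3] (multipliers 1, -1), so the rows span a one-dimensional space.
O ≠ 0, hence rank(O) = 1.
rank(O) = 1 < n = 2, so the pair (A, C) is not completely observable.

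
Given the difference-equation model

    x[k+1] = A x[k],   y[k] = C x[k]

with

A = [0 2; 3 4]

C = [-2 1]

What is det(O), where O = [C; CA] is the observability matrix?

CA = [[3, 0]]
Observability matrix O = [C; CA] = [[-2, 1], [3, 0]]
det(O) = (-2)·0 - 1·3 = 0 - 3 = -3
Since det(O) ≠ 0, rank(O) = 2 and the system is completely observable.

-3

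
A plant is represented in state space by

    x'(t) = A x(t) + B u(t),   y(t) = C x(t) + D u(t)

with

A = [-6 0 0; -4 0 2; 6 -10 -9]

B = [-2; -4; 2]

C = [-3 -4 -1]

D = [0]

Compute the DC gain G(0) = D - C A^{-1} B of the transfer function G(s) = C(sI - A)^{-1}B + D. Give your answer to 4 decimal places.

4.4667

G(0) = C(-A)^{-1}B + D = -C A^{-1} B + D.
det A = -120, so A^{-1} = (1/-120)·adj(A) = [[-1/6, 0, 0], [1/5, -9/20, -1/10], [-1/3, 1/2, 0]]
A^{-1} B = [1/3, 6/5, -4/3]^T
C A^{-1} B = -67/15
G(0) = D - C A^{-1} B = 0 - (-67/15) = 67/15 ≈ 4.4667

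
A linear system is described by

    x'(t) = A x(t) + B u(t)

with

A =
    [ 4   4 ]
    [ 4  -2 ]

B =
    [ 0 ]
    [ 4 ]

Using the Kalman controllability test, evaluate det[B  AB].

AB = [[16], [-8]]
Controllability matrix C = [B  AB] = [[0, 16], [4, -8]]
det(C) = 0·(-8) - 16·4 = 0 - 64 = -64
Since det(C) ≠ 0, rank(C) = 2 and the system is completely controllable.

-64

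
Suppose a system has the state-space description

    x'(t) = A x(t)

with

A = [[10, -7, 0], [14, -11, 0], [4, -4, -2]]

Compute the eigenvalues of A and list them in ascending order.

-4, -2, 3

det(sI - A) = s^3 - (tr A)s^2 + (M11 + M22 + M33)s - det A, where Mii is the 2×2 principal minor of A obtained by deleting row i and column i.
tr A = 10 + (-11) + (-2) = -3; M11 = (-11)·(-2) - 0·(-4) = 22 - 0 = 22; M22 = 10·(-2) - 0·4 = -20 - 0 = -20; M33 = 10·(-11) - (-7)·14 = -110 - (-98) = -12; sum of minors = -10.
det A = 10·((-11)·(-2) - 0·(-4)) - (-7)·(14·(-2) - 0·4) + 0·(14·(-4) - (-11)·4) = 10·22 - (-7)·(-28) + 0·(-12) = 24.
So p(s) = det(sI - A) = s^3 + 3s^2 - 10s - 24.
Rational-root test: any integer root divides -24. Testing small divisors, s = -2 works: p(-2) = -8 + 12 + 20 + (-24) = 0, so (s + 2) is a factor.
Dividing, p(s) = (s + 2)(s^2 + s - 12).
Factor s^2 + s - 12: two numbers with sum -1 and product -12 are 3 and -4, so s^2 + s - 12 = (s - 3)(s + 4).
Hence p(s) = (s - 3) (s + 2) (s + 4), with roots -4, -2, 3.
At least one eigenvalue has non-negative real part, so the system is not asymptotically stable.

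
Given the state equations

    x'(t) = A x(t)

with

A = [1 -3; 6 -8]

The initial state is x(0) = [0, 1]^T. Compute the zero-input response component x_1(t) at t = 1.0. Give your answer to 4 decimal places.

-0.1286

det(sI - A) = s^2 - (tr A)s + det A, with tr A = 1 + (-8) = -7 and det A = 1·(-8) - (-3)·6 = -8 - (-18) = 10.
So p(s) = det(sI - A) = s^2 + 7s + 10.
Factor s^2 + 7s + 10: two numbers with sum -7 and product 10 are -2 and -5, so s^2 + 7s + 10 = (s + 2)(s + 5).
Hence p(s) = (s + 2) (s + 5), with roots -5, -2.
The eigenvalues -5, -2 are distinct and real, so A is diagonalisable and x(t) = e^{At} x(0) = V diag(e^{λ_i t}) V^{-1} x(0), where the columns of V are the eigenvectors.
λ = -5: A - (-5)I = [[6, -3], [6, -3]]. Row 1 gives 6·v1 + (-3)·v2 = 0, so take v_1 = [1, 2]^T.
λ = -2: A - (-2)I = [[3, -3], [6, -6]]. Row 1 gives 3·v1 + (-3)·v2 = 0, so take v_2 = [-1, -1]^T.
V = [v_1 v_2] = [[1, -1], [2, -1]] has det V = 1, so V^{-1} = adj(V)/det V = [[-1, 1], [-2, 1]].
Modal coordinates z(0) = V^{-1} x(0): (-1)·0 + 1·1 = 1; (-2)·0 + 1·1 = 1; so z(0) = [1, 1]^T.
x_1(t) = Σ_i (v_i)_1 · z_i(0) · e^{λ_i t} (row 1 of V times the modal terms).
x_1(1.0) = 1·1·e^{-5·1.0} + (-1)·1·e^{-2·1.0} = 1·0.006738 + (-1)·0.135335 = -0.1286.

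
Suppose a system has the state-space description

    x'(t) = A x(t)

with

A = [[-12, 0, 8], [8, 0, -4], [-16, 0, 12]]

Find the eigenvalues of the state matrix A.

-4, 0, 4

det(sI - A) = s^3 - (tr A)s^2 + (M11 + M22 + M33)s - det A, where Mii is the 2×2 principal minor of A obtained by deleting row i and column i.
tr A = (-12) + 0 + 12 = 0; M11 = 0·12 - (-4)·0 = 0 - 0 = 0; M22 = (-12)·12 - 8·(-16) = -144 - (-128) = -16; M33 = (-12)·0 - 0·8 = 0 - 0 = 0; sum of minors = -16.
det A = (-12)·(0·12 - (-4)·0) - 0·(8·12 - (-4)·(-16)) + 8·(8·0 - 0·(-16)) = (-12)·0 - 0·32 + 8·0 = 0.
So p(s) = det(sI - A) = s^3 - 16s.
The constant term is 0, so p(s) = s(s^2 - 16).
Factor s^2 - 16: two numbers with sum 0 and product -16 are 4 and -4, so s^2 - 16 = (s - 4)(s + 4).
Hence p(s) = s (s - 4) (s + 4), with roots -4, 0, 4.
At least one eigenvalue has non-negative real part, so the system is not asymptotically stable.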